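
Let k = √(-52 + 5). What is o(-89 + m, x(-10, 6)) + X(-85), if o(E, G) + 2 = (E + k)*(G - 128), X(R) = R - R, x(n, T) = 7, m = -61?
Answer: 18148 - 121*I*√47 ≈ 18148.0 - 829.53*I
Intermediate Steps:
k = I*√47 (k = √(-47) = I*√47 ≈ 6.8557*I)
X(R) = 0
o(E, G) = -2 + (-128 + G)*(E + I*√47) (o(E, G) = -2 + (E + I*√47)*(G - 128) = -2 + (E + I*√47)*(-128 + G) = -2 + (-128 + G)*(E + I*√47))
o(-89 + m, x(-10, 6)) + X(-85) = (-2 - 128*(-89 - 61) + (-89 - 61)*7 - 128*I*√47 + I*7*√47) + 0 = (-2 - 128*(-150) - 150*7 - 128*I*√47 + 7*I*√47) + 0 = (-2 + 19200 - 1050 - 128*I*√47 + 7*I*√47) + 0 = (18148 - 121*I*√47) + 0 = 18148 - 121*I*√47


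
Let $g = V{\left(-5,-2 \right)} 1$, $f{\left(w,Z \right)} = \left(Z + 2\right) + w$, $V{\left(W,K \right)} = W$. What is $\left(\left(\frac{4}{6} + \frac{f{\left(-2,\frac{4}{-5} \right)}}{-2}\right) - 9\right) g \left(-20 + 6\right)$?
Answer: $- \frac{1666}{3} \approx -555.33$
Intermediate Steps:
$f{\left(w,Z \right)} = 2 + Z + w$ ($f{\left(w,Z \right)} = \left(2 + Z\right) + w = 2 + Z + w$)
$g = -5$ ($g = \left(-5\right) 1 = -5$)
$\left(\left(\frac{4}{6} + \frac{f{\left(-2,\frac{4}{-5} \right)}}{-2}\right) - 9\right) g \left(-20 + 6\right) = \left(\left(\frac{4}{6} + \frac{2 + \frac{4}{-5} - 2}{-2}\right) - 9\right) \left(-5\right) \left(-20 + 6\right) = \left(\left(4 \cdot \frac{1}{6} + \left(2 + 4 \left(- \frac{1}{5}\right) - 2\right) \left(- \frac{1}{2}\right)\right) - 9\right) \left(-5\right) \left(-14\right) = \left(\left(\frac{2}{3} + \left(2 - \frac{4}{5} - 2\right) \left(- \frac{1}{2}\right)\right) - 9\right) \left(-5\right) \left(-14\right) = \left(\left(\frac{2}{3} - - \frac{2}{5}\right) - 9\right) \left(-5\right) \left(-14\right) = \left(\left(\frac{2}{3} + \frac{2}{5}\right) - 9\right) \left(-5\right) \left(-14\right) = \left(\frac{16}{15} - 9\right) \left(-5\right) \left(-14\right) = \left(- \frac{119}{15}\right) \left(-5\right) \left(-14\right) = \frac{119}{3} \left(-14\right) = - \frac{1666}{3}$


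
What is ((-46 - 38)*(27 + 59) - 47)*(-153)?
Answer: 1112463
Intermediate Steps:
((-46 - 38)*(27 + 59) - 47)*(-153) = (-84*86 - 47)*(-153) = (-7224 - 47)*(-153) = -7271*(-153) = 1112463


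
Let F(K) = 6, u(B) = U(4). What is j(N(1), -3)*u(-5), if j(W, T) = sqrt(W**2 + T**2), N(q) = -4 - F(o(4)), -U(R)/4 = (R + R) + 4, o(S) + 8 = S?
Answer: -48*sqrt(109) ≈ -501.13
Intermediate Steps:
o(S) = -8 + S
U(R) = -16 - 8*R (U(R) = -4*((R + R) + 4) = -4*(2*R + 4) = -4*(4 + 2*R) = -16 - 8*R)
u(B) = -48 (u(B) = -16 - 8*4 = -16 - 32 = -48)
N(q) = -10 (N(q) = -4 - 1*6 = -4 - 6 = -10)
j(W, T) = sqrt(T**2 + W**2)
j(N(1), -3)*u(-5) = sqrt((-3)**2 + (-10)**2)*(-48) = sqrt(9 + 100)*(-48) = sqrt(109)*(-48) = -48*sqrt(109)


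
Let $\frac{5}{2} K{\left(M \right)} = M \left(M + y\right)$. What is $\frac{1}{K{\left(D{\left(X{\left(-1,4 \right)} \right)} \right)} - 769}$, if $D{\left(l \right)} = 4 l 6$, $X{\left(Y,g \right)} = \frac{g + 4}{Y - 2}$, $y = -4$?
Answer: $\frac{5}{4859} \approx 0.001029$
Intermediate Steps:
$X{\left(Y,g \right)} = \frac{4 + g}{-2 + Y}$
$D{\left(l \right)} = 24 l$
$K{\left(M \right)} = \frac{2 M \left(-4 + M\right)}{5}$ ($K{\left(M \right)} = \frac{2 M \left(M - 4\right)}{5} = \frac{2 M \left(-4 + M\right)}{5}$)
$\frac{1}{K{\left(D{\left(X{\left(-1,4 \right)} \right)} \right)} - 769} = \frac{1}{\frac{2 \cdot 24 \frac{4 + 4}{-2 - 1} \left(-4 + 24 \frac{4 + 4}{-2 - 1}\right)}{5} - 769} = \frac{1}{\frac{2 \cdot 24 \frac{1}{-3} \cdot 8 \left(-4 + 24 \frac{1}{-3} \cdot 8\right)}{5} - 769} = \frac{1}{\frac{2 \cdot 24 \left(\left(- \frac{1}{3}\right) 8\right) \left(-4 + 24 \left(\left(- \frac{1}{3}\right) 8\right)\right)}{5} - 769} = \frac{1}{\frac{2 \cdot 24 \left(- \frac{8}{3}\right) \left(-4 + 24 \left(- \frac{8}{3}\right)\right)}{5} - 769} = \frac{1}{\frac{2}{5} \left(-64\right) \left(-4 - 64\right) - 769} = \frac{1}{\frac{2}{5} \left(-64\right) \left(-68\right) - 769} = \frac{1}{\frac{8704}{5} - 769} = \frac{1}{\frac{4859}{5}} = \frac{5}{4859}$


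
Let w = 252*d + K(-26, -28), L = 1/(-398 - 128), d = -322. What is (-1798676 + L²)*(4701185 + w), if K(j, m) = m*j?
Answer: -2299527915324369775/276676 ≈ -8.3113e+12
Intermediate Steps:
K(j, m) = j*m
L = -1/526 (L = 1/(-526) = -1/526 ≈ -0.0019011)
w = -80416 (w = 252*(-322) - 26*(-28) = -81144 + 728 = -80416)
(-1798676 + L²)*(4701185 + w) = (-1798676 + (-1/526)²)*(4701185 - 80416) = (-1798676 + 1/276676)*4620769 = -497650480975/276676*4620769 = -2299527915324369775/276676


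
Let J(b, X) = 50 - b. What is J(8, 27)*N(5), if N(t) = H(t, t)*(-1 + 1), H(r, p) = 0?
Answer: 0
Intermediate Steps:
N(t) = 0 (N(t) = 0*(-1 + 1) = 0*0 = 0)
J(8, 27)*N(5) = (50 - 1*8)*0 = (50 - 8)*0 = 42*0 = 0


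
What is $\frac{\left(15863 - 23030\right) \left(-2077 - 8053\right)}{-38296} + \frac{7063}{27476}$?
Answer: $- \frac{124658381207}{65763806} \approx -1895.5$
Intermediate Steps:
$\frac{\left(15863 - 23030\right) \left(-2077 - 8053\right)}{-38296} + \frac{7063}{27476} = \left(-7167\right) \left(-10130\right) \left(- \frac{1}{38296}\right) + 7063 \cdot \frac{1}{27476} = 72601710 \left(- \frac{1}{38296}\right) + \frac{7063}{27476} = - \frac{36300855}{19148} + \frac{7063}{27476} = - \frac{124658381207}{65763806}$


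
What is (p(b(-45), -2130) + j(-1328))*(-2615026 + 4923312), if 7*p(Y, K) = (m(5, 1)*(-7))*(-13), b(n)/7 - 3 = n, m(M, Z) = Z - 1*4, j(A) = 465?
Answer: 983329836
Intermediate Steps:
m(M, Z) = -4 + Z (m(M, Z) = Z - 4 = -4 + Z)
b(n) = 21 + 7*n
p(Y, K) = -39 (p(Y, K) = (((-4 + 1)*(-7))*(-13))/7 = (-3*(-7)*(-13))/7 = (21*(-13))/7 = (1/7)*(-273) = -39)
(p(b(-45), -2130) + j(-1328))*(-2615026 + 4923312) = (-39 + 465)*(-2615026 + 4923312) = 426*2308286 = 983329836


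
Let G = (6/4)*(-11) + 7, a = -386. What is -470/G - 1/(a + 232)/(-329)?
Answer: 47626021/962654 ≈ 49.474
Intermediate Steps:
G = -19/2 (G = (6*(¼))*(-11) + 7 = (3/2)*(-11) + 7 = -33/2 + 7 = -19/2 ≈ -9.5000)
-470/G - 1/(a + 232)/(-329) = -470/(-19/2) - 1/(-386 + 232)/(-329) = -470*(-2/19) - 1/(-154)*(-1/329) = 940/19 - 1*(-1/154)*(-1/329) = 940/19 + (1/154)*(-1/329) = 940/19 - 1/50666 = 47626021/962654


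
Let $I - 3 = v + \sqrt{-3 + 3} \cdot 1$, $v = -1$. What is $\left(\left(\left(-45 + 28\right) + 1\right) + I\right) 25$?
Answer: $-350$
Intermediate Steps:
$I = 2$ ($I = 3 - \left(1 - \sqrt{-3 + 3} \cdot 1\right) = 3 - \left(1 - \sqrt{0} \cdot 1\right) = 3 + \left(-1 + 0 \cdot 1\right) = 3 + \left(-1 + 0\right) = 3 - 1 = 2$)
$\left(\left(\left(-45 + 28\right) + 1\right) + I\right) 25 = \left(\left(\left(-45 + 28\right) + 1\right) + 2\right) 25 = \left(\left(-17 + 1\right) + 2\right) 25 = \left(-16 + 2\right) 25 = \left(-14\right) 25 = -350$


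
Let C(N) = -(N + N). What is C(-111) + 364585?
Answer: 364807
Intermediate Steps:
C(N) = -2*N
C(-111) + 364585 = -2*(-111) + 364585 = 222 + 364585 = 364807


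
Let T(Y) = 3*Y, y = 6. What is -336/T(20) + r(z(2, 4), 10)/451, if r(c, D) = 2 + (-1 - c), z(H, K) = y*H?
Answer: -1153/205 ≈ -5.6244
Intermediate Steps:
z(H, K) = 6*H
r(c, D) = 1 - c
-336/T(20) + r(z(2, 4), 10)/451 = -336/(3*20) + (1 - 6*2)/451 = -336/60 + (1 - 1*12)*(1/451) = -336*1/60 + (1 - 12)*(1/451) = -28/5 - 11*1/451 = -28/5 - 1/41 = -1153/205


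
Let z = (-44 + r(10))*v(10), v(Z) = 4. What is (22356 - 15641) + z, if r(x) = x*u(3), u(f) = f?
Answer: 6659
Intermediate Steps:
r(x) = 3*x (r(x) = x*3 = 3*x)
z = -56 (z = (-44 + 3*10)*4 = (-44 + 30)*4 = -14*4 = -56)
(22356 - 15641) + z = (22356 - 15641) - 56 = 6715 - 56 = 6659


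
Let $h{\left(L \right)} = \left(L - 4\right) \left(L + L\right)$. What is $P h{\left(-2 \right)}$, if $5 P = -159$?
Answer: $- \frac{3816}{5} \approx -763.2$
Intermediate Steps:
$P = - \frac{159}{5}$ ($P = \frac{1}{5} \left(-159\right) = - \frac{159}{5} \approx -31.8$)
$h{\left(L \right)} = 2 L \left(-4 + L\right)$ ($h{\left(L \right)} = \left(-4 + L\right) 2 L = 2 L \left(-4 + L\right)$)
$P h{\left(-2 \right)} = - \frac{159 \cdot 2 \left(-2\right) \left(-4 - 2\right)}{5} = - \frac{159 \cdot 2 \left(-2\right) \left(-6\right)}{5} = \left(- \frac{159}{5}\right) 24 = - \frac{3816}{5}$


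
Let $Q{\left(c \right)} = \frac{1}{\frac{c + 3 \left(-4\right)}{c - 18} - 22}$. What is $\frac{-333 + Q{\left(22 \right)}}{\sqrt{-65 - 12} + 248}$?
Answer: $- \frac{3221272}{2401659} + \frac{12989 i \sqrt{77}}{2401659} \approx -1.3413 + 0.047458 i$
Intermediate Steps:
$Q{\left(c \right)} = \frac{1}{-22 + \frac{-12 + c}{-18 + c}}$ ($Q{\left(c \right)} = \frac{1}{\frac{c - 12}{-18 + c} - 22} = \frac{1}{\frac{-12 + c}{-18 + c} - 22} = \frac{1}{-22 + \frac{-12 + c}{-18 + c}}$)
$\frac{-333 + Q{\left(22 \right)}}{\sqrt{-65 - 12} + 248} = \frac{-333 + \frac{18 - 22}{3 \left(-128 + 7 \cdot 22\right)}}{\sqrt{-65 - 12} + 248} = \frac{-333 + \frac{18 - 22}{3 \left(-128 + 154\right)}}{\sqrt{-77} + 248} = \frac{-333 + \frac{1}{3} \cdot \frac{1}{26} \left(-4\right)}{i \sqrt{77} + 248} = \frac{-333 + \frac{1}{3} \cdot \frac{1}{26} \left(-4\right)}{248 + i \sqrt{77}} = \frac{-333 - \frac{2}{39}}{248 + i \sqrt{77}} = - \frac{12989}{39 \left(248 + i \sqrt{77}\right)}$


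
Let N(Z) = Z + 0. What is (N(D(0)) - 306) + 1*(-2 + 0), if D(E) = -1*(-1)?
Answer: -307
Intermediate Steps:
D(E) = 1
N(Z) = Z
(N(D(0)) - 306) + 1*(-2 + 0) = (1 - 306) + 1*(-2 + 0) = -305 + 1*(-2) = -305 - 2 = -307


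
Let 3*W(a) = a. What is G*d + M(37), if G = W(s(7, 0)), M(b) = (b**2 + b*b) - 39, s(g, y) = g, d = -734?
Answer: 2959/3 ≈ 986.33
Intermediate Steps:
W(a) = a/3
M(b) = -39 + 2*b**2 (M(b) = (b**2 + b**2) - 39 = 2*b**2 - 39 = -39 + 2*b**2)
G = 7/3 (G = (1/3)*7 = 7/3 ≈ 2.3333)
G*d + M(37) = (7/3)*(-734) + (-39 + 2*37**2) = -5138/3 + (-39 + 2*1369) = -5138/3 + (-39 + 2738) = -5138/3 + 2699 = 2959/3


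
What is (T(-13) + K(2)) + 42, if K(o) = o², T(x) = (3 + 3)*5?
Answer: 76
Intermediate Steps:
T(x) = 30 (T(x) = 6*5 = 30)
(T(-13) + K(2)) + 42 = (30 + 2²) + 42 = (30 + 4) + 42 = 34 + 42 = 76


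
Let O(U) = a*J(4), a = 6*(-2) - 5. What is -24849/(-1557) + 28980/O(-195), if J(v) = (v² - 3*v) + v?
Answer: -1159511/5882 ≈ -197.13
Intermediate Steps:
a = -17 (a = -12 - 5 = -17)
J(v) = v² - 2*v
O(U) = -136 (O(U) = -68*(-2 + 4) = -68*2 = -17*8 = -136)
-24849/(-1557) + 28980/O(-195) = -24849/(-1557) + 28980/(-136) = -24849*(-1/1557) + 28980*(-1/136) = 2761/173 - 7245/34 = -1159511/5882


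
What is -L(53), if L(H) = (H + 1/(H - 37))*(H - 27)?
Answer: -11037/8 ≈ -1379.6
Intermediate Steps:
L(H) = (-27 + H)*(H + 1/(-37 + H)) (L(H) = (H + 1/(-37 + H))*(-27 + H) = (-27 + H)*(H + 1/(-37 + H)))
-L(53) = -(-27 + 53³ - 64*53² + 1000*53)/(-37 + 53) = -(-27 + 148877 - 64*2809 + 53000)/16 = -(-27 + 148877 - 179776 + 53000)/16 = -22074/16 = -1*11037/8 = -11037/8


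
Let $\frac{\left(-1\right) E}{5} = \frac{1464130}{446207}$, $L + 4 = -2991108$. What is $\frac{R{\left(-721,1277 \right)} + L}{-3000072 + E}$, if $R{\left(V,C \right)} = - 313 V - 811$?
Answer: $\frac{617160056875}{669330223777} \approx 0.92206$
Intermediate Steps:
$L = -2991112$ ($L = -4 - 2991108 = -2991112$)
$R{\left(V,C \right)} = -811 - 313 V$
$E = - \frac{7320650}{446207}$ ($E = - 5 \cdot \frac{1464130}{446207} = - 5 \cdot 1464130 \cdot \frac{1}{446207} = \left(-5\right) \frac{1464130}{446207} = - \frac{7320650}{446207} \approx -16.406$)
$\frac{R{\left(-721,1277 \right)} + L}{-3000072 + E} = \frac{\left(-811 - -225673\right) - 2991112}{-3000072 - \frac{7320650}{446207}} = \frac{\left(-811 + 225673\right) - 2991112}{- \frac{1338660447554}{446207}} = \left(224862 - 2991112\right) \left(- \frac{446207}{1338660447554}\right) = \left(-2766250\right) \left(- \frac{446207}{1338660447554}\right) = \frac{617160056875}{669330223777}$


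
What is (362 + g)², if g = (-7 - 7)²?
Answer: 311364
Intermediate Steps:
g = 196 (g = (-14)² = 196)
(362 + g)² = (362 + 196)² = 558² = 311364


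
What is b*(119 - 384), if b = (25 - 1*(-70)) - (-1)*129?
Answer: -59360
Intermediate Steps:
b = 224 (b = (25 + 70) - 1*(-129) = 95 + 129 = 224)
b*(119 - 384) = 224*(119 - 384) = 224*(-265) = -59360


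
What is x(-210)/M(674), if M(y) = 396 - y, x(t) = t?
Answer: 105/139 ≈ 0.75540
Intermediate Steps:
x(-210)/M(674) = -210/(396 - 1*674) = -210/(396 - 674) = -210/(-278) = -210*(-1/278) = 105/139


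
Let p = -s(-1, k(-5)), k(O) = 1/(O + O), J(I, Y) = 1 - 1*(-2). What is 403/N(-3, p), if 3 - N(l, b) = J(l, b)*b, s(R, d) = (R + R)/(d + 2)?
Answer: -7657/3 ≈ -2552.3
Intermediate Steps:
J(I, Y) = 3 (J(I, Y) = 1 + 2 = 3)
k(O) = 1/(2*O)
s(R, d) = 2*R/(2 + d) (s(R, d) = (2*R)/(2 + d) = 2*R/(2 + d))
p = 20/19 (p = -2*(-1)/(2 + (½)/(-5)) = -2*(-1)/(2 + (½)*(-⅕)) = -2*(-1)/(2 - ⅒) = -2*(-1)/19/10 = -2*(-1)*10/19 = -1*(-20/19) = 20/19 ≈ 1.0526)
N(l, b) = 3 - 3*b
403/N(-3, p) = 403/(3 - 3*20/19) = 403/(3 - 60/19) = 403/(-3/19) = 403*(-19/3) = -7657/3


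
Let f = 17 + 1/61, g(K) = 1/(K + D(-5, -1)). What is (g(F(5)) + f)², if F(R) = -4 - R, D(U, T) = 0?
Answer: 86136961/301401 ≈ 285.79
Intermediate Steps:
g(K) = 1/K (g(K) = 1/(K + 0) = 1/K)
f = 1038/61 (f = 17 + 1/61 = 1038/61 ≈ 17.016)
(g(F(5)) + f)² = (1/(-4 - 1*5) + 1038/61)² = (1/(-4 - 5) + 1038/61)² = (1/(-9) + 1038/61)² = (-⅑ + 1038/61)² = (9281/549)² = 86136961/301401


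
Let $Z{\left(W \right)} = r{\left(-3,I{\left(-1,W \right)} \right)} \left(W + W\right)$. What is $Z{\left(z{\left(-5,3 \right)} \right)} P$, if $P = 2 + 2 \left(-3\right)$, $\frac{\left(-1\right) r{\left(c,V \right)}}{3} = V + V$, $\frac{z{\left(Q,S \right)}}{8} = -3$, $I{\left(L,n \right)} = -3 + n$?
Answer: $31104$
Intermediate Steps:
$z{\left(Q,S \right)} = -24$ ($z{\left(Q,S \right)} = 8 \left(-3\right) = -24$)
$r{\left(c,V \right)} = - 6 V$ ($r{\left(c,V \right)} = - 3 \left(V + V\right) = - 3 \cdot 2 V = - 6 V$)
$P = -4$ ($P = 2 - 6 = -4$)
$Z{\left(W \right)} = 2 W \left(18 - 6 W\right)$ ($Z{\left(W \right)} = - 6 \left(-3 + W\right) \left(W + W\right) = \left(18 - 6 W\right) 2 W = 2 W \left(18 - 6 W\right)$)
$Z{\left(z{\left(-5,3 \right)} \right)} P = 12 \left(-24\right) \left(3 - -24\right) \left(-4\right) = 12 \left(-24\right) \left(3 + 24\right) \left(-4\right) = 12 \left(-24\right) 27 \left(-4\right) = \left(-7776\right) \left(-4\right) = 31104$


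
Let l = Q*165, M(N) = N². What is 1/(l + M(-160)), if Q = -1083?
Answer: -1/153095 ≈ -6.5319e-6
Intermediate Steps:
l = -178695 (l = -1083*165 = -178695)
1/(l + M(-160)) = 1/(-178695 + (-160)²) = 1/(-178695 + 25600) = 1/(-153095) = -1/153095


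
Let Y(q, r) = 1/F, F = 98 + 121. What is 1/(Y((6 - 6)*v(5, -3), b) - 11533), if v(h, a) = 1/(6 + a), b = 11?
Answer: -219/2525726 ≈ -8.6708e-5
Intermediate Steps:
F = 219
Y(q, r) = 1/219
1/(Y((6 - 6)*v(5, -3), b) - 11533) = 1/(1/219 - 11533) = 1/(-2525726/219) = -219/2525726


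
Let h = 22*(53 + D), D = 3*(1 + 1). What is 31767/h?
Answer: 31767/1298 ≈ 24.474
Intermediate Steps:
D = 6 (D = 3*2 = 6)
h = 1298 (h = 22*(53 + 6) = 22*59 = 1298)
31767/h = 31767/1298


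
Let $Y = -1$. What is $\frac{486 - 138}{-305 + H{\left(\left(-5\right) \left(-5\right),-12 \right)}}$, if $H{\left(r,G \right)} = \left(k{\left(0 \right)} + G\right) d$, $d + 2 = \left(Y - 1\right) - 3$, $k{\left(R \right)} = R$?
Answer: $- \frac{348}{221} \approx -1.5747$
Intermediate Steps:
$d = -7$ ($d = -2 - 5 = -7$)
$H{\left(r,G \right)} = - 7 G$ ($H{\left(r,G \right)} = \left(0 + G\right) \left(-7\right) = G \left(-7\right) = - 7 G$)
$\frac{486 - 138}{-305 + H{\left(\left(-5\right) \left(-5\right),-12 \right)}} = \frac{486 - 138}{-305 - -84} = \frac{348}{-305 + 84} = \frac{348}{-221} = 348 \left(- \frac{1}{221}\right) = - \frac{348}{221}$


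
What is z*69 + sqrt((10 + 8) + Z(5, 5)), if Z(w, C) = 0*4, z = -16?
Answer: -1104 + 3*sqrt(2) ≈ -1099.8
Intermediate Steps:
Z(w, C) = 0
z*69 + sqrt((10 + 8) + Z(5, 5)) = -16*69 + sqrt((10 + 8) + 0) = -1104 + sqrt(18 + 0) = -1104 + sqrt(18) = -1104 + 3*sqrt(2)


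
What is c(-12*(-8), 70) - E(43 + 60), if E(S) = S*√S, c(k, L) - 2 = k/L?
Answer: 118/35 - 103*√103 ≈ -1042.0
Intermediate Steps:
c(k, L) = 2 + k/L
E(S) = S^(3/2)
c(-12*(-8), 70) - E(43 + 60) = (2 - 12*(-8)/70) - (43 + 60)^(3/2) = (2 + 96*(1/70)) - 103^(3/2) = (2 + 48/35) - 103*√103 = 118/35 - 103*√103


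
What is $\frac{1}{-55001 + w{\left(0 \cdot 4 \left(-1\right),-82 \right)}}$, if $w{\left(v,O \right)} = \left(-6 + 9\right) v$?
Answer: $- \frac{1}{55001} \approx -1.8181 \cdot 10^{-5}$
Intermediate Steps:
$w{\left(v,O \right)} = 3 v$
$\frac{1}{-55001 + w{\left(0 \cdot 4 \left(-1\right),-82 \right)}} = \frac{1}{-55001 + 3 \cdot 0 \cdot 4 \left(-1\right)} = \frac{1}{-55001 + 3 \cdot 0 \left(-1\right)} = \frac{1}{-55001 + 3 \cdot 0} = \frac{1}{-55001 + 0} = \frac{1}{-55001} = - \frac{1}{55001}$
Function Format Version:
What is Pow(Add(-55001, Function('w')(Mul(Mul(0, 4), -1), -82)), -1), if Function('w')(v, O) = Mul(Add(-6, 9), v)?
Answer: Rational(-1, 55001) ≈ -1.8181e-5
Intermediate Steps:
Function('w')(v, O) = Mul(3, v)
Pow(Add(-55001, Function('w')(Mul(Mul(0, 4), -1), -82)), -1) = Pow(Add(-55001, Mul(3, Mul(Mul(0, 4), -1))), -1) = Pow(Add(-55001, Mul(3, Mul(0, -1))), -1) = Pow(Add(-55001, Mul(3, 0)), -1) = Pow(Add(-55001, 0), -1) = Pow(-55001, -1) = Rational(-1, 55001)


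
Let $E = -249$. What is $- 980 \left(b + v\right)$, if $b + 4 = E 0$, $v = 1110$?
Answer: $-1083880$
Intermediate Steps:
$b = -4$ ($b = -4 - 0 = -4 + 0 = -4$)
$- 980 \left(b + v\right) = - 980 \left(-4 + 1110\right) = \left(-980\right) 1106 = -1083880$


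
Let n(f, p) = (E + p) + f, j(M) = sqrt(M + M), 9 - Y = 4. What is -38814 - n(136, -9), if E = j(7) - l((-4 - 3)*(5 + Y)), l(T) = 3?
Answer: -38938 - sqrt(14) ≈ -38942.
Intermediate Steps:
Y = 5 (Y = 9 - 1*4 = 9 - 4 = 5)
j(M) = sqrt(2)*sqrt(M) (j(M) = sqrt(2*M) = sqrt(2)*sqrt(M))
E = -3 + sqrt(14) (E = sqrt(2)*sqrt(7) - 1*3 = sqrt(14) - 3 = -3 + sqrt(14) ≈ 0.74166)
n(f, p) = -3 + f + p + sqrt(14) (n(f, p) = ((-3 + sqrt(14)) + p) + f = (-3 + p + sqrt(14)) + f = -3 + f + p + sqrt(14))
-38814 - n(136, -9) = -38814 - (-3 + 136 - 9 + sqrt(14)) = -38814 - (124 + sqrt(14)) = -38814 + (-124 - sqrt(14)) = -38938 - sqrt(14)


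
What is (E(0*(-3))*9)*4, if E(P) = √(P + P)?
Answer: 0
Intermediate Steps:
E(P) = √2*√P (E(P) = √(2*P) = √2*√P)
(E(0*(-3))*9)*4 = ((√2*√(0*(-3)))*9)*4 = ((√2*√0)*9)*4 = ((√2*0)*9)*4 = (0*9)*4 = 0*4 = 0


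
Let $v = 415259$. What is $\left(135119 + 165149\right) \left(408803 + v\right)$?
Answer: $247439448616$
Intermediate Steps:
$\left(135119 + 165149\right) \left(408803 + v\right) = \left(135119 + 165149\right) \left(408803 + 415259\right) = 300268 \cdot 824062 = 247439448616$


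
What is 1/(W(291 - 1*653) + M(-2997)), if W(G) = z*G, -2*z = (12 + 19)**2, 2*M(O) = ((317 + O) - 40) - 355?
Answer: 2/344807 ≈ 5.8003e-6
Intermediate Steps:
M(O) = -39 + O/2 (M(O) = (((317 + O) - 40) - 355)/2 = ((277 + O) - 355)/2 = (-78 + O)/2 = -39 + O/2)
z = -961/2 (z = -(12 + 19)**2/2 = -1/2*31**2 = -1/2*961 = -961/2 ≈ -480.50)
W(G) = -961*G/2
1/(W(291 - 1*653) + M(-2997)) = 1/(-961*(291 - 1*653)/2 + (-39 + (1/2)*(-2997))) = 1/(-961*(291 - 653)/2 + (-39 - 2997/2)) = 1/(-961/2*(-362) - 3075/2) = 1/(173941 - 3075/2) = 1/(344807/2) = 2/344807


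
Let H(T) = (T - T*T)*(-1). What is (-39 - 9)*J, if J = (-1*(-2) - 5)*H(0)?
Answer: 0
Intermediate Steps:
H(T) = T² - T (H(T) = (T - T²)*(-1) = T² - T)
J = 0 (J = (-1*(-2) - 5)*(0*(-1 + 0)) = (2 - 5)*(0*(-1)) = -3*0 = 0)
(-39 - 9)*J = (-39 - 9)*0 = -48*0 = 0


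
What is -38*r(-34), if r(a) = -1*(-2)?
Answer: -76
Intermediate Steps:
r(a) = 2
-38*r(-34) = -38*2 = -76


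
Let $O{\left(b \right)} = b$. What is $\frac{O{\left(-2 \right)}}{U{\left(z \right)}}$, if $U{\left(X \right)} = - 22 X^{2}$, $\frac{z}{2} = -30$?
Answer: $\frac{1}{39600} \approx 2.5253 \cdot 10^{-5}$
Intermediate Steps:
$z = -60$ ($z = 2 \left(-30\right) = -60$)
$\frac{O{\left(-2 \right)}}{U{\left(z \right)}} = - \frac{2}{\left(-22\right) \left(-60\right)^{2}} = - \frac{2}{\left(-22\right) 3600} = - \frac{2}{-79200} = \left(-2\right) \left(- \frac{1}{79200}\right) = \frac{1}{39600}$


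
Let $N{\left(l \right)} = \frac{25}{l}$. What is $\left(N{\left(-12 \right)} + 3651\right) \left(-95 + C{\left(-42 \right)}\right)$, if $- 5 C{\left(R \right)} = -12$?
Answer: $- \frac{20273381}{60} \approx -3.3789 \cdot 10^{5}$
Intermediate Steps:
$C{\left(R \right)} = \frac{12}{5}$ ($C{\left(R \right)} = \left(- \frac{1}{5}\right) \left(-12\right) = \frac{12}{5}$)
$\left(N{\left(-12 \right)} + 3651\right) \left(-95 + C{\left(-42 \right)}\right) = \left(\frac{25}{-12} + 3651\right) \left(-95 + \frac{12}{5}\right) = \left(25 \left(- \frac{1}{12}\right) + 3651\right) \left(- \frac{463}{5}\right) = \left(- \frac{25}{12} + 3651\right) \left(- \frac{463}{5}\right) = \frac{43787}{12} \left(- \frac{463}{5}\right) = - \frac{20273381}{60}$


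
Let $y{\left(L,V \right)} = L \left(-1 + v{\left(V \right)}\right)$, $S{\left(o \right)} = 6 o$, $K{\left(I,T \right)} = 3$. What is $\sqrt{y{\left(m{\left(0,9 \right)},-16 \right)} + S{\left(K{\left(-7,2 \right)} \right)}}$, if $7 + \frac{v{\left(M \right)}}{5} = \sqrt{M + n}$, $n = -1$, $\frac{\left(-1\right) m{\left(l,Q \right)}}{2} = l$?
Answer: $3 \sqrt{2} \approx 4.2426$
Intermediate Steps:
$m{\left(l,Q \right)} = - 2 l$
$v{\left(M \right)} = -35 + 5 \sqrt{-1 + M}$ ($v{\left(M \right)} = -35 + 5 \sqrt{M - 1} = -35 + 5 \sqrt{-1 + M}$)
$y{\left(L,V \right)} = L \left(-36 + 5 \sqrt{-1 + V}\right)$ ($y{\left(L,V \right)} = L \left(-1 + \left(-35 + 5 \sqrt{-1 + V}\right)\right) = L \left(-36 + 5 \sqrt{-1 + V}\right)$)
$\sqrt{y{\left(m{\left(0,9 \right)},-16 \right)} + S{\left(K{\left(-7,2 \right)} \right)}} = \sqrt{\left(-2\right) 0 \left(-36 + 5 \sqrt{-1 - 16}\right) + 6 \cdot 3} = \sqrt{0 \left(-36 + 5 \sqrt{-17}\right) + 18} = \sqrt{0 \left(-36 + 5 i \sqrt{17}\right) + 18} = \sqrt{0 + 18} = \sqrt{18} = 3 \sqrt{2}$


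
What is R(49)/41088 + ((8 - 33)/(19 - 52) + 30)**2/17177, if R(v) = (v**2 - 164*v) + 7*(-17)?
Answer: -10883836327/128096996544 ≈ -0.084966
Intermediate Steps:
R(v) = -119 + v**2 - 164*v (R(v) = (v**2 - 164*v) - 119 = -119 + v**2 - 164*v)
R(49)/41088 + ((8 - 33)/(19 - 52) + 30)**2/17177 = (-119 + 49**2 - 164*49)/41088 + ((8 - 33)/(19 - 52) + 30)**2/17177 = (-119 + 2401 - 8036)*(1/41088) + (-25/(-33) + 30)**2*(1/17177) = -5754*1/41088 + (-25*(-1/33) + 30)**2*(1/17177) = -959/6848 + (25/33 + 30)**2*(1/17177) = -959/6848 + (1015/33)**2*(1/17177) = -959/6848 + (1030225/1089)*(1/17177) = -959/6848 + 1030225/18705753 = -10883836327/128096996544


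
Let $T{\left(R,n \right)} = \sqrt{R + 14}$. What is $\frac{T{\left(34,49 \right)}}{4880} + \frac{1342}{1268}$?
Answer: $\frac{671}{634} + \frac{\sqrt{3}}{1220} \approx 1.0598$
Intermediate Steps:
$T{\left(R,n \right)} = \sqrt{14 + R}$
$\frac{T{\left(34,49 \right)}}{4880} + \frac{1342}{1268} = \frac{\sqrt{14 + 34}}{4880} + \frac{1342}{1268} = \sqrt{48} \cdot \frac{1}{4880} + 1342 \cdot \frac{1}{1268} = 4 \sqrt{3} \cdot \frac{1}{4880} + \frac{671}{634} = \frac{\sqrt{3}}{1220} + \frac{671}{634} = \frac{671}{634} + \frac{\sqrt{3}}{1220}$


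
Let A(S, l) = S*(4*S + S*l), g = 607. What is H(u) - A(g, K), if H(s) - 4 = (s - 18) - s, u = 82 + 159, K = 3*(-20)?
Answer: 20633130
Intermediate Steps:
K = -60
u = 241
H(s) = -14 (H(s) = 4 + ((s - 18) - s) = 4 + ((-18 + s) - s) = 4 - 18 = -14)
H(u) - A(g, K) = -14 - 607²*(4 - 60) = -14 - 368449*(-56) = -14 - 1*(-20633144) = -14 + 20633144 = 20633130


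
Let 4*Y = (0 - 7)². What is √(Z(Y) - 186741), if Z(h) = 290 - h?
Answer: I*√745853/2 ≈ 431.81*I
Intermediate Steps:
Y = 49/4 (Y = (0 - 7)²/4 = (¼)*(-7)² = (¼)*49 = 49/4 ≈ 12.250)
√(Z(Y) - 186741) = √((290 - 1*49/4) - 186741) = √((290 - 49/4) - 186741) = √(1111/4 - 186741) = √(-745853/4) = I*√745853/2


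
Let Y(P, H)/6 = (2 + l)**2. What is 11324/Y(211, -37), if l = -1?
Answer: 5662/3 ≈ 1887.3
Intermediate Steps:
Y(P, H) = 6 (Y(P, H) = 6*(2 - 1)**2 = 6*1**2 = 6*1 = 6)
11324/Y(211, -37) = 11324/6 = 11324*(1/6) = 5662/3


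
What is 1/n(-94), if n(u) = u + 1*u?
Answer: -1/188 ≈ -0.0053191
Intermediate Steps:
n(u) = 2*u (n(u) = u + u = 2*u)
1/n(-94) = 1/(2*(-94)) = 1/(-188) = -1/188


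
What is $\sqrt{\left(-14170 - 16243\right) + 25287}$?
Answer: $i \sqrt{5126} \approx 71.596 i$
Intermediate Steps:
$\sqrt{\left(-14170 - 16243\right) + 25287} = \sqrt{-30413 + 25287} = \sqrt{-5126} = i \sqrt{5126}$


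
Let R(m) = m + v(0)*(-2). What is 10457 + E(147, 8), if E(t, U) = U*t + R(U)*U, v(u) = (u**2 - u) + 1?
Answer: 11681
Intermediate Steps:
v(u) = 1 + u**2 - u
R(m) = -2 + m (R(m) = m + (1 + 0**2 - 1*0)*(-2) = m + (1 + 0 + 0)*(-2) = m + 1*(-2) = m - 2 = -2 + m)
E(t, U) = U*t + U*(-2 + U) (E(t, U) = U*t + (-2 + U)*U = U*t + U*(-2 + U))
10457 + E(147, 8) = 10457 + 8*(-2 + 8 + 147) = 10457 + 8*153 = 10457 + 1224 = 11681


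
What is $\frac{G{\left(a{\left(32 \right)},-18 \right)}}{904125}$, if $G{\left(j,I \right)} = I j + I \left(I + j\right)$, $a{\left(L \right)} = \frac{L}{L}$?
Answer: $\frac{96}{301375} \approx 0.00031854$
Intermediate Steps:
$a{\left(L \right)} = 1$
$\frac{G{\left(a{\left(32 \right)},-18 \right)}}{904125} = \frac{\left(-18\right) \left(-18 + 2 \cdot 1\right)}{904125} = - 18 \left(-18 + 2\right) \frac{1}{904125} = \left(-18\right) \left(-16\right) \frac{1}{904125} = 288 \cdot \frac{1}{904125} = \frac{96}{301375}$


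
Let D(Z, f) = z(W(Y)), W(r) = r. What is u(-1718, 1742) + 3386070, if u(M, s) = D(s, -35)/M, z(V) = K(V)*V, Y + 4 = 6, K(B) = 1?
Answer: 2908634129/859 ≈ 3.3861e+6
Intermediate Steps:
Y = 2 (Y = -4 + 6 = 2)
z(V) = V (z(V) = 1*V = V)
D(Z, f) = 2
u(M, s) = 2/M
u(-1718, 1742) + 3386070 = 2/(-1718) + 3386070 = 2*(-1/1718) + 3386070 = -1/859 + 3386070 = 2908634129/859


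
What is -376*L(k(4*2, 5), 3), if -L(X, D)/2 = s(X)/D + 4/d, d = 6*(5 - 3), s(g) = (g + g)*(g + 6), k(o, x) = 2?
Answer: 8272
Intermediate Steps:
s(g) = 2*g*(6 + g) (s(g) = (2*g)*(6 + g) = 2*g*(6 + g))
d = 12 (d = 6*2 = 12)
L(X, D) = -⅔ - 4*X*(6 + X)/D (L(X, D) = -2*((2*X*(6 + X))/D + 4/12) = -2*(2*X*(6 + X)/D + 4*(1/12)) = -2*(2*X*(6 + X)/D + ⅓) = -2*(⅓ + 2*X*(6 + X)/D) = -⅔ - 4*X*(6 + X)/D)
-376*L(k(4*2, 5), 3) = -752*(-1*3 - 6*2*(6 + 2))/(3*3) = -752*(-3 - 6*2*8)/(3*3) = -752*(-3 - 96)/(3*3) = -752*(-99)/(3*3) = -376*(-22) = 8272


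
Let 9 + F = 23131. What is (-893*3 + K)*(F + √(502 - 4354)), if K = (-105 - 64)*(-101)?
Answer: 332725580 + 86340*I*√107 ≈ 3.3273e+8 + 8.9311e+5*I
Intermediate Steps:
F = 23122 (F = -9 + 23131 = 23122)
K = 17069 (K = -169*(-101) = 17069)
(-893*3 + K)*(F + √(502 - 4354)) = (-893*3 + 17069)*(23122 + √(502 - 4354)) = (-2679 + 17069)*(23122 + √(-3852)) = 14390*(23122 + 6*I*√107) = 332725580 + 86340*I*√107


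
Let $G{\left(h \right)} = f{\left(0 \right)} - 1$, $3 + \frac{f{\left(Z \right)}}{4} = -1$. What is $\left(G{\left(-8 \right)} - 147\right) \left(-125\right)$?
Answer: $20500$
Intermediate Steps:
$f{\left(Z \right)} = -16$ ($f{\left(Z \right)} = -12 + 4 \left(-1\right) = -12 - 4 = -16$)
$G{\left(h \right)} = -17$ ($G{\left(h \right)} = -16 - 1 = -17$)
$\left(G{\left(-8 \right)} - 147\right) \left(-125\right) = \left(-17 - 147\right) \left(-125\right) = \left(-164\right) \left(-125\right) = 20500$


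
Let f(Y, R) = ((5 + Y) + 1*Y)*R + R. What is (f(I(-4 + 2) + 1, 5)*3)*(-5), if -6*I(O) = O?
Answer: -650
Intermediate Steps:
I(O) = -O/6
f(Y, R) = R + R*(5 + 2*Y) (f(Y, R) = ((5 + Y) + Y)*R + R = (5 + 2*Y)*R + R = R*(5 + 2*Y) + R = R + R*(5 + 2*Y))
(f(I(-4 + 2) + 1, 5)*3)*(-5) = ((2*5*(3 + (-(-4 + 2)/6 + 1)))*3)*(-5) = ((2*5*(3 + (-⅙*(-2) + 1)))*3)*(-5) = ((2*5*(3 + (⅓ + 1)))*3)*(-5) = ((2*5*(3 + 4/3))*3)*(-5) = ((2*5*(13/3))*3)*(-5) = ((130/3)*3)*(-5) = 130*(-5) = -650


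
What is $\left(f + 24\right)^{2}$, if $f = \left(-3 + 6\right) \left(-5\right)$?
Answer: $81$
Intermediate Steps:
$f = -15$ ($f = 3 \left(-5\right) = -15$)
$\left(f + 24\right)^{2} = \left(-15 + 24\right)^{2} = 9^{2} = 81$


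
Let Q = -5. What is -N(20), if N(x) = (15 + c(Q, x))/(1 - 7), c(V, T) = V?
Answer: 5/3 ≈ 1.6667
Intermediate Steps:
N(x) = -5/3 (N(x) = (15 - 5)/(1 - 7) = 10/(-6) = 10*(-⅙) = -5/3)
-N(20) = -1*(-5/3) = 5/3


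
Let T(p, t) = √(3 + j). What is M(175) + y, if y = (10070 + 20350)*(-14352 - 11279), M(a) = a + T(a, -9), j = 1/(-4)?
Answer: -779694845 + √11/2 ≈ -7.7970e+8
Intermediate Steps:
j = -¼ ≈ -0.25000
T(p, t) = √11/2 (T(p, t) = √(3 - ¼) = √(11/4) = √11/2)
M(a) = a + √11/2
y = -779695020 (y = 30420*(-25631) = -779695020)
M(175) + y = (175 + √11/2) - 779695020 = -779694845 + √11/2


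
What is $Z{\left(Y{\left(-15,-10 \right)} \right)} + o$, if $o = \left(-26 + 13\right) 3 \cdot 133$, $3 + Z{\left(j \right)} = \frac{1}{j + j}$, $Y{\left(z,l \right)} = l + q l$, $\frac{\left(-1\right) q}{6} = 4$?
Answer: $- \frac{2387399}{460} \approx -5190.0$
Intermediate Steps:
$q = -24$ ($q = \left(-6\right) 4 = -24$)
$Y{\left(z,l \right)} = - 23 l$ ($Y{\left(z,l \right)} = l - 24 l = - 23 l$)
$Z{\left(j \right)} = -3 + \frac{1}{2 j}$ ($Z{\left(j \right)} = -3 + \frac{1}{j + j} = -3 + \frac{1}{2 j}$)
$o = -5187$ ($o = \left(-13\right) 3 \cdot 133 = \left(-39\right) 133 = -5187$)
$Z{\left(Y{\left(-15,-10 \right)} \right)} + o = \left(-3 + \frac{1}{2 \left(\left(-23\right) \left(-10\right)\right)}\right) - 5187 = \left(-3 + \frac{1}{2 \cdot 230}\right) - 5187 = \left(-3 + \frac{1}{2} \cdot \frac{1}{230}\right) - 5187 = \left(-3 + \frac{1}{460}\right) - 5187 = - \frac{1379}{460} - 5187 = - \frac{2387399}{460}$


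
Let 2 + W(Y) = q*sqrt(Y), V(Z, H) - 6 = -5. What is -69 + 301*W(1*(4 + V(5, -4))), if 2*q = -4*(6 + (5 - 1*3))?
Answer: -671 - 4816*sqrt(5) ≈ -11440.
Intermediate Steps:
V(Z, H) = 1 (V(Z, H) = 6 - 5 = 1)
q = -16 (q = (-4*(6 + (5 - 1*3)))/2 = (-4*(6 + (5 - 3)))/2 = (-4*(6 + 2))/2 = (-4*8)/2 = (1/2)*(-32) = -16)
W(Y) = -2 - 16*sqrt(Y)
-69 + 301*W(1*(4 + V(5, -4))) = -69 + 301*(-2 - 16*sqrt(4 + 1)) = -69 + 301*(-2 - 16*sqrt(5)) = -69 + (-602 - 4816*sqrt(5)) = -671 - 4816*sqrt(5)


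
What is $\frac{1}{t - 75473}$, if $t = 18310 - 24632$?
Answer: $- \frac{1}{81795} \approx -1.2226 \cdot 10^{-5}$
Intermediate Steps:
$t = -6322$
$\frac{1}{t - 75473} = \frac{1}{-6322 - 75473} = \frac{1}{-81795} = - \frac{1}{81795}$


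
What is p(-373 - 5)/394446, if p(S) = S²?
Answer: 23814/65741 ≈ 0.36224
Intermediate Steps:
p(-373 - 5)/394446 = (-373 - 5)²/394446 = (-378)²*(1/394446) = 142884*(1/394446) = 23814/65741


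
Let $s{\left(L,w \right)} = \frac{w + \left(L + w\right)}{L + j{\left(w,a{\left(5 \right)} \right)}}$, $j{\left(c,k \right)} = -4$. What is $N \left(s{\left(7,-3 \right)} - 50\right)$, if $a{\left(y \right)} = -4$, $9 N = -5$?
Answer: $\frac{745}{27} \approx 27.593$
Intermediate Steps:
$N = - \frac{5}{9}$ ($N = \frac{1}{9} \left(-5\right) = - \frac{5}{9} \approx -0.55556$)
$s{\left(L,w \right)} = \frac{L + 2 w}{-4 + L}$ ($s{\left(L,w \right)} = \frac{w + \left(L + w\right)}{L - 4} = \frac{L + 2 w}{-4 + L}$)
$N \left(s{\left(7,-3 \right)} - 50\right) = - \frac{5 \left(\frac{7 + 2 \left(-3\right)}{-4 + 7} - 50\right)}{9} = - \frac{5 \left(\frac{7 - 6}{3} - 50\right)}{9} = - \frac{5 \left(\frac{1}{3} \cdot 1 - 50\right)}{9} = - \frac{5 \left(\frac{1}{3} - 50\right)}{9} = \left(- \frac{5}{9}\right) \left(- \frac{149}{3}\right) = \frac{745}{27}$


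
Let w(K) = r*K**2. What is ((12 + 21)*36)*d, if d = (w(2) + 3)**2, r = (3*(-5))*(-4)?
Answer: 70150212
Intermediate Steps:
r = 60 (r = -15*(-4) = 60)
w(K) = 60*K**2
d = 59049 (d = (60*2**2 + 3)**2 = (60*4 + 3)**2 = (240 + 3)**2 = 243**2 = 59049)
((12 + 21)*36)*d = ((12 + 21)*36)*59049 = (33*36)*59049 = 1188*59049 = 70150212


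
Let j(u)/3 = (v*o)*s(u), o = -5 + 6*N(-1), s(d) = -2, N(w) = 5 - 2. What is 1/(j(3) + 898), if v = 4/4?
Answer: 1/820 ≈ 0.0012195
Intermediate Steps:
v = 1 (v = 4*(¼) = 1)
N(w) = 3
o = 13 (o = -5 + 6*3 = -5 + 18 = 13)
j(u) = -78 (j(u) = 3*((1*13)*(-2)) = 3*(13*(-2)) = 3*(-26) = -78)
1/(j(3) + 898) = 1/(-78 + 898) = 1/820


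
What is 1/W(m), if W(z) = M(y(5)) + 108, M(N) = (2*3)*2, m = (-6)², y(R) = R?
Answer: 1/120 ≈ 0.0083333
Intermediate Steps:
m = 36
M(N) = 12 (M(N) = 6*2 = 12)
W(z) = 120 (W(z) = 12 + 108 = 120)
1/W(m) = 1/120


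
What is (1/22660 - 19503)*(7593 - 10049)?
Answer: 271349919106/5665 ≈ 4.7899e+7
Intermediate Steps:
(1/22660 - 19503)*(7593 - 10049) = (1/22660 - 19503)*(-2456) = -441937979/22660*(-2456) = 271349919106/5665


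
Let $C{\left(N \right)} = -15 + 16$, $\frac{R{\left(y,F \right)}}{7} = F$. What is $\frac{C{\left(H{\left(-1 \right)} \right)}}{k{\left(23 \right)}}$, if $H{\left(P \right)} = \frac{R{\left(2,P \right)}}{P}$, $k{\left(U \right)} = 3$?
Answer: $\frac{1}{3} \approx 0.33333$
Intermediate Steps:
$R{\left(y,F \right)} = 7 F$
$H{\left(P \right)} = 7$ ($H{\left(P \right)} = \frac{7 P}{P} = 7$)
$C{\left(N \right)} = 1$
$\frac{C{\left(H{\left(-1 \right)} \right)}}{k{\left(23 \right)}} = 1 \cdot \frac{1}{3} = \frac{1}{3}$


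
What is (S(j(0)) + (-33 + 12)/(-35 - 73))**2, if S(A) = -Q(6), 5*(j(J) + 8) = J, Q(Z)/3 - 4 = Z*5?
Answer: 13432225/1296 ≈ 10364.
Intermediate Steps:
Q(Z) = 12 + 15*Z (Q(Z) = 12 + 3*(Z*5) = 12 + 3*(5*Z) = 12 + 15*Z)
j(J) = -8 + J/5
S(A) = -102 (S(A) = -(12 + 15*6) = -(12 + 90) = -1*102 = -102)
(S(j(0)) + (-33 + 12)/(-35 - 73))**2 = (-102 + (-33 + 12)/(-35 - 73))**2 = (-102 - 21/(-108))**2 = (-102 - 21*(-1/108))**2 = (-102 + 7/36)**2 = (-3665/36)**2 = 13432225/1296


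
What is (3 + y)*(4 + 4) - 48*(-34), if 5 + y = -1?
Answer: 1608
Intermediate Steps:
y = -6 (y = -5 - 1 = -6)
(3 + y)*(4 + 4) - 48*(-34) = (3 - 6)*(4 + 4) - 48*(-34) = -3*8 + 1632 = -24 + 1632 = 1608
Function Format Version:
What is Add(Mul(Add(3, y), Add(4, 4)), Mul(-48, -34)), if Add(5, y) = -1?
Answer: 1608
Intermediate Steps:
y = -6 (y = Add(-5, -1) = -6)
Add(Mul(Add(3, y), Add(4, 4)), Mul(-48, -34)) = Add(Mul(Add(3, -6), Add(4, 4)), Mul(-48, -34)) = Add(Mul(-3, 8), 1632) = Add(-24, 1632) = 1608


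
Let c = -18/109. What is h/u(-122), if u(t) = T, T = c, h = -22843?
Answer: 2489887/18 ≈ 1.3833e+5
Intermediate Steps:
c = -18/109 (c = -18*1/109 = -18/109 ≈ -0.16514)
T = -18/109 ≈ -0.16514
u(t) = -18/109
h/u(-122) = -22843/(-18/109) = -22843*(-109/18) = 2489887/18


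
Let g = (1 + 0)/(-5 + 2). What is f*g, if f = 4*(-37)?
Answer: 148/3 ≈ 49.333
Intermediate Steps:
f = -148
g = -1/3 (g = 1/(-3) = 1*(-1/3) = -1/3 ≈ -0.33333)
f*g = -148*(-1/3) = 148/3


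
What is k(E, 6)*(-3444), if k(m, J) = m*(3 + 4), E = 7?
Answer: -168756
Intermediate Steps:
k(m, J) = 7*m (k(m, J) = m*7 = 7*m)
k(E, 6)*(-3444) = (7*7)*(-3444) = 49*(-3444) = -168756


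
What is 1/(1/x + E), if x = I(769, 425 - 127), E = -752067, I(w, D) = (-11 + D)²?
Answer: -82369/61947006722 ≈ -1.3297e-6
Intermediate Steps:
x = 82369 (x = (-11 + (425 - 127))² = (-11 + 298)² = 287² = 82369)
1/(1/x + E) = 1/(1/82369 - 752067) = 1/(-61947006722/82369) = -82369/61947006722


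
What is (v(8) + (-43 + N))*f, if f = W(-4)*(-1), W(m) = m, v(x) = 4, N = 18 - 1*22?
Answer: -172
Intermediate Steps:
N = -4 (N = 18 - 22 = -4)
f = 4 (f = -4*(-1) = 4)
(v(8) + (-43 + N))*f = (4 + (-43 - 4))*4 = (4 - 47)*4 = -43*4 = -172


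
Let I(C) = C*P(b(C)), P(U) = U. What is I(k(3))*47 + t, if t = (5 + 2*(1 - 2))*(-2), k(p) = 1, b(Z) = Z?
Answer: 41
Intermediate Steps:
t = -6 (t = (5 + 2*(-1))*(-2) = (5 - 2)*(-2) = 3*(-2) = -6)
I(C) = C**2 (I(C) = C*C = C**2)
I(k(3))*47 + t = 1**2*47 - 6 = 1*47 - 6 = 47 - 6 = 41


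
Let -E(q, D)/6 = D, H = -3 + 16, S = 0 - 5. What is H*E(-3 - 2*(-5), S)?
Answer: 390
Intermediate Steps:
S = -5
H = 13
E(q, D) = -6*D
H*E(-3 - 2*(-5), S) = 13*(-6*(-5)) = 13*30 = 390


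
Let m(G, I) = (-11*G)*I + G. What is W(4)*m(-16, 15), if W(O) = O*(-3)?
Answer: -31488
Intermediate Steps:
W(O) = -3*O
m(G, I) = G - 11*G*I (m(G, I) = -11*G*I + G = G - 11*G*I)
W(4)*m(-16, 15) = (-3*4)*(-16*(1 - 11*15)) = -(-192)*(1 - 165) = -(-192)*(-164) = -12*2624 = -31488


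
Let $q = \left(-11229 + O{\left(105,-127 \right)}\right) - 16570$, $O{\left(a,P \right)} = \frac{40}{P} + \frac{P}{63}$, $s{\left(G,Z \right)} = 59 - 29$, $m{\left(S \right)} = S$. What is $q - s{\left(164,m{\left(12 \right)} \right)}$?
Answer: $- \frac{222678478}{8001} \approx -27831.0$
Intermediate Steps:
$s{\left(G,Z \right)} = 30$
$O{\left(a,P \right)} = \frac{40}{P} + \frac{P}{63}$ ($O{\left(a,P \right)} = \frac{40}{P} + P \frac{1}{63} = \frac{40}{P} + \frac{P}{63}$)
$q = - \frac{222438448}{8001}$ ($q = \left(-11229 + \left(\frac{40}{-127} + \frac{1}{63} \left(-127\right)\right)\right) - 16570 = \left(-11229 + \left(40 \left(- \frac{1}{127}\right) - \frac{127}{63}\right)\right) - 16570 = \left(-11229 - \frac{18649}{8001}\right) - 16570 = - \frac{89861878}{8001} - 16570 = - \frac{222438448}{8001} \approx -27801.0$)
$q - s{\left(164,m{\left(12 \right)} \right)} = - \frac{222438448}{8001} - 30 = - \frac{222678478}{8001}$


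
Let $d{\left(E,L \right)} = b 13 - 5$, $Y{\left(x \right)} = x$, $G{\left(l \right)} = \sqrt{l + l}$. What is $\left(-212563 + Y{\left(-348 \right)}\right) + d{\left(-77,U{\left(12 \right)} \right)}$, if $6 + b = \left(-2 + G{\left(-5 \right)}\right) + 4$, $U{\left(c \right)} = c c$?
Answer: $-212968 + 13 i \sqrt{10} \approx -2.1297 \cdot 10^{5} + 41.11 i$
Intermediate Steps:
$G{\left(l \right)} = \sqrt{2} \sqrt{l}$ ($G{\left(l \right)} = \sqrt{2 l} = \sqrt{2} \sqrt{l}$)
$U{\left(c \right)} = c^{2}$
$b = -4 + i \sqrt{10}$ ($b = -6 + \left(\left(-2 + \sqrt{2} \sqrt{-5}\right) + 4\right) = -6 + \left(\left(-2 + \sqrt{2} i \sqrt{5}\right) + 4\right) = -6 + \left(\left(-2 + i \sqrt{10}\right) + 4\right) = -6 + \left(2 + i \sqrt{10}\right) = -4 + i \sqrt{10} \approx -4.0 + 3.1623 i$)
$d{\left(E,L \right)} = -57 + 13 i \sqrt{10}$ ($d{\left(E,L \right)} = \left(-4 + i \sqrt{10}\right) 13 - 5 = \left(-52 + 13 i \sqrt{10}\right) - 5 = -57 + 13 i \sqrt{10}$)
$\left(-212563 + Y{\left(-348 \right)}\right) + d{\left(-77,U{\left(12 \right)} \right)} = \left(-212563 - 348\right) - \left(57 - 13 i \sqrt{10}\right) = -212911 - \left(57 - 13 i \sqrt{10}\right) = -212968 + 13 i \sqrt{10}$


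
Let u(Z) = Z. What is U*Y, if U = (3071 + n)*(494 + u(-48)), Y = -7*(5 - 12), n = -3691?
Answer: -13549480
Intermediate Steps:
Y = 49 (Y = -7*(-7) = 49)
U = -276520 (U = (3071 - 3691)*(494 - 48) = -620*446 = -276520)
U*Y = -276520*49 = -13549480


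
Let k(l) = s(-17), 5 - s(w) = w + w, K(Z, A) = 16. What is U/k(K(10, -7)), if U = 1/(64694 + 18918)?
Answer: 1/3260868 ≈ 3.0667e-7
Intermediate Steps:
s(w) = 5 - 2*w (s(w) = 5 - (w + w) = 5 - 2*w)
k(l) = 39 (k(l) = 5 - 2*(-17) = 5 + 34 = 39)
U = 1/83612 ≈ 1.1960e-5
U/k(K(10, -7)) = (1/83612)/39 = (1/83612)*(1/39) = 1/3260868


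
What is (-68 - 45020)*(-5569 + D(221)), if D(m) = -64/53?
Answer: 13310924448/53 ≈ 2.5115e+8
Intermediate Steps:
D(m) = -64/53 (D(m) = -64*1/53 = -64/53)
(-68 - 45020)*(-5569 + D(221)) = (-68 - 45020)*(-5569 - 64/53) = -45088*(-295221/53) = 13310924448/53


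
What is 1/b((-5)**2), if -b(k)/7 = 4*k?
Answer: -1/700 ≈ -0.0014286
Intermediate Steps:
b(k) = -28*k
1/b((-5)**2) = 1/(-28*(-5)**2) = 1/(-28*25) = 1/(-700) = -1/700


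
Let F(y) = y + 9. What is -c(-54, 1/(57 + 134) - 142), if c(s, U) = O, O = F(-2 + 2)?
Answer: -9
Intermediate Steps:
F(y) = 9 + y
O = 9 (O = 9 + (-2 + 2) = 9 + 0 = 9)
c(s, U) = 9
-c(-54, 1/(57 + 134) - 142) = -1*9 = -9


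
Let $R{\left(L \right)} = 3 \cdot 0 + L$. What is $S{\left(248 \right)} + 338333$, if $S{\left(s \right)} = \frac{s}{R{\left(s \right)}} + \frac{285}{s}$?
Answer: $\frac{83907117}{248} \approx 3.3834 \cdot 10^{5}$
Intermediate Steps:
$R{\left(L \right)} = L$ ($R{\left(L \right)} = 0 + L = L$)
$S{\left(s \right)} = 1 + \frac{285}{s}$ ($S{\left(s \right)} = \frac{s}{s} + \frac{285}{s} = 1 + \frac{285}{s}$)
$S{\left(248 \right)} + 338333 = \frac{285 + 248}{248} + 338333 = \frac{1}{248} \cdot 533 + 338333 = \frac{533}{248} + 338333 = \frac{83907117}{248}$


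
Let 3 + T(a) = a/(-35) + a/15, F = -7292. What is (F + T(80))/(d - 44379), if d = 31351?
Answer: 153131/273588 ≈ 0.55971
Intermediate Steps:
T(a) = -3 + 4*a/105 (T(a) = -3 + (a/(-35) + a/15) = -3 + (a*(-1/35) + a*(1/15)) = -3 + (-a/35 + a/15) = -3 + 4*a/105)
(F + T(80))/(d - 44379) = (-7292 + (-3 + (4/105)*80))/(31351 - 44379) = (-7292 + (-3 + 64/21))/(-13028) = (-7292 + 1/21)*(-1/13028) = -153131/21*(-1/13028) = 153131/273588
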